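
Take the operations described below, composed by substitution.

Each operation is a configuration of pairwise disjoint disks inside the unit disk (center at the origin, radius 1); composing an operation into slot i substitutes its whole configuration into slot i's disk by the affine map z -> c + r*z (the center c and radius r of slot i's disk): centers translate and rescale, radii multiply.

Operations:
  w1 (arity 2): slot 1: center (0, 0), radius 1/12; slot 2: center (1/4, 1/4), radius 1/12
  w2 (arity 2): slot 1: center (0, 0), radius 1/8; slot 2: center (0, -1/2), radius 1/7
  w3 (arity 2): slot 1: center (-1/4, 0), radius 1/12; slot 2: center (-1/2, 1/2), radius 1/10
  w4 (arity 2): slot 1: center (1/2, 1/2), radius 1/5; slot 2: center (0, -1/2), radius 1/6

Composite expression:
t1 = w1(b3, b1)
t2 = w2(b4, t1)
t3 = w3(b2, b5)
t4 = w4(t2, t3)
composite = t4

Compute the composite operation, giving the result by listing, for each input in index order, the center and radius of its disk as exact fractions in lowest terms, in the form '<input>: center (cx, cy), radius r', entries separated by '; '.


b1: center (71/140, 57/140), radius 1/420; b2: center (-1/24, -1/2), radius 1/72; b3: center (1/2, 2/5), radius 1/420; b4: center (1/2, 1/2), radius 1/40; b5: center (-1/12, -5/12), radius 1/60

Below w4, radii multiply path by path; the b-disk centers shift.
b4: after 2 affine steps, its disk has center (1/2, 1/2), radius 1/40
b3: after 3 affine steps, its disk has center (1/2, 2/5), radius 1/420
b1: after 3 affine steps, its disk has center (71/140, 57/140), radius 1/420
b2: after 2 affine steps, its disk has center (-1/24, -1/2), radius 1/72
b5: after 2 affine steps, its disk has center (-1/12, -5/12), radius 1/60


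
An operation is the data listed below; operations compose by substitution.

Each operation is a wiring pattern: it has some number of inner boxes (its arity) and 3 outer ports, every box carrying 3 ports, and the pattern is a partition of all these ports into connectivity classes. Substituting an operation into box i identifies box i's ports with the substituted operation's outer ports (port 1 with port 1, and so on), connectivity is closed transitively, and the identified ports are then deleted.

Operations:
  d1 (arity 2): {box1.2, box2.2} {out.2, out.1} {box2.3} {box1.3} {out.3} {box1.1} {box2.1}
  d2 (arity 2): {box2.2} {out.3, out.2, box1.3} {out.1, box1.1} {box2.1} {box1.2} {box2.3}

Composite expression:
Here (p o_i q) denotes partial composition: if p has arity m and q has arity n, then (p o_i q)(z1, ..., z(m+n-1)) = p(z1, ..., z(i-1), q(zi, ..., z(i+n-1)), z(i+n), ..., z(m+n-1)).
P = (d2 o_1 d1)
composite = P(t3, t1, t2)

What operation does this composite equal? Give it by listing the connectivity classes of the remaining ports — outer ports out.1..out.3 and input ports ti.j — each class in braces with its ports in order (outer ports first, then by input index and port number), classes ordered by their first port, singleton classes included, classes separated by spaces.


{out.1} {out.2, out.3} {t1.1} {t1.2, t3.2} {t1.3} {t2.1} {t2.2} {t2.3} {t3.1} {t3.3}

Two ports join when wires chain via d2-identified ports.
stage d1: inputs (t3, t1), connectivity {out.1, out.2} {out.3} {t1.1} {t1.2, t3.2} {t1.3} {t3.1} {t3.3}, out.j its boundary
stage d2: inputs (t3, t1, t2), connectivity {out.1} {out.2, out.3} {t1.1} {t1.2, t3.2} {t1.3} {t2.1} {t2.2} {t2.3} {t3.1} {t3.3}, out.j its boundary


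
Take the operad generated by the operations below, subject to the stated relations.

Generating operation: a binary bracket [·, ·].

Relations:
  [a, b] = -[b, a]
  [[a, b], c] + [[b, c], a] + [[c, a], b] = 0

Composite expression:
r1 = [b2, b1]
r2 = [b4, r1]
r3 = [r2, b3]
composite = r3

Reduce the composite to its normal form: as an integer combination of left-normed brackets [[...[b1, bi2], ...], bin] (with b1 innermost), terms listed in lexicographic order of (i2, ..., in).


Expand each bracket as ab - ba; the b1-initial words give the coefficients.
Composite bracket: [[b4, [b2, b1]], b3]
Expanding via [a, b] = ab - ba: 8 signed words (2^3 = 8).
Coefficients come from the b1-initial words:
  word b1b2b4b3 has sign +1, contributing +[[[b1, b2], b4], b3]

[[[b1, b2], b4], b3]


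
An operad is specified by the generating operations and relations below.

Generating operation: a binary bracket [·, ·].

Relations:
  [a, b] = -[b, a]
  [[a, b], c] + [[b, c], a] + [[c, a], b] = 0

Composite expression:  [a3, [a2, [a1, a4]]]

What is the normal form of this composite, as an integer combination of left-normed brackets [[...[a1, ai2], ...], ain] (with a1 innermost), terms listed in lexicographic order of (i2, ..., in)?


In the tensor algebra, words opening a1 carry the a1-anchored form.
Composite bracket: [a3, [a2, [a1, a4]]]
Under [a, b] = ab - ba we get 8 signed associative words (2^3 = 8).
Keep just the words that open with a1:
  a1a4a2a3 (sign +1) contributes +[[[a1, a4], a2], a3]

[[[a1, a4], a2], a3]


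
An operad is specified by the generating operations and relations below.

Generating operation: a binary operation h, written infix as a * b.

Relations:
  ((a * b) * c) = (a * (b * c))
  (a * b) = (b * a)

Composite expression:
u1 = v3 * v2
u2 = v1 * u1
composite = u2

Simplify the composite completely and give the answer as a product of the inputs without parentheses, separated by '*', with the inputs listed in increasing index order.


Both nesting and order wash out for h; what remains is which v's occur.
(v3 * v2) flattens to v3 * v2
(v1 * (v3 * v2)) flattens to v1 * v3 * v2
sorting the factors by input index: v1 * v2 * v3

v1 * v2 * v3


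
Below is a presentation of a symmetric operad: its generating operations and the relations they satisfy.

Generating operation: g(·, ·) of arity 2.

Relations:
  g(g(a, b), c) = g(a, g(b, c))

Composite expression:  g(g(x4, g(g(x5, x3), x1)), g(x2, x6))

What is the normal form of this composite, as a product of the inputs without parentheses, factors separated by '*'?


Every regrouping of g is equal, so read the x-inputs in written order.
g(x5, x3) flattens to x5 * x3
g(g(x5, x3), x1) flattens to x5 * x3 * x1
g(x4, g(g(x5, x3), x1)) flattens to x4 * x5 * x3 * x1
g(x2, x6) flattens to x2 * x6
g(g(x4, g(g(x5, x3), x1)), g(x2, x6)) flattens to x4 * x5 * x3 * x1 * x2 * x6

x4 * x5 * x3 * x1 * x2 * x6


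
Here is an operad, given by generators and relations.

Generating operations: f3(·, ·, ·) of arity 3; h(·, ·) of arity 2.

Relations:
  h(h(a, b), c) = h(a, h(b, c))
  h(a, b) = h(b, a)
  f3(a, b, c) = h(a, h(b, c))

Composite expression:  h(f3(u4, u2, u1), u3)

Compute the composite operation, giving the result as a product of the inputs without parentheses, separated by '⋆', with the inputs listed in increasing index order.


u1 ⋆ u2 ⋆ u3 ⋆ u4

Key point: h commutes, so take the u-inputs in any fixed order.
f3(u4, u2, u1) collapses to u4 ⋆ u2 ⋆ u1
h(f3(u4, u2, u1), u3) collapses to u4 ⋆ u2 ⋆ u1 ⋆ u3
rearranged into index order: u1 ⋆ u2 ⋆ u3 ⋆ u4


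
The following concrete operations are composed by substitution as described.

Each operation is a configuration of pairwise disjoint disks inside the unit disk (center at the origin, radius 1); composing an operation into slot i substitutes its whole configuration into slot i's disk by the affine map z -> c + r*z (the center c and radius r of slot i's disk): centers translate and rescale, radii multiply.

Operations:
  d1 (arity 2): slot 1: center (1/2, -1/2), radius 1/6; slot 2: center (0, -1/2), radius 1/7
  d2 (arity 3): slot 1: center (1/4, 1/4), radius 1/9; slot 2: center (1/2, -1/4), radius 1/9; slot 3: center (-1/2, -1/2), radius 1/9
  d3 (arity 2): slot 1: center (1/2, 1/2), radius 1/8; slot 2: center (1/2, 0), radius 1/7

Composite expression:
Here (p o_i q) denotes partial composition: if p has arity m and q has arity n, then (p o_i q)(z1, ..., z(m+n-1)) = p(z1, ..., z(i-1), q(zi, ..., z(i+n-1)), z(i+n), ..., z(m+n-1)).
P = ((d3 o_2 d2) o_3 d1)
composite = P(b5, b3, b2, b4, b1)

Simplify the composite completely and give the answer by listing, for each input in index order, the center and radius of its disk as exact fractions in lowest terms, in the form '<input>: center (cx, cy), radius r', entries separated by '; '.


b1: center (3/7, -1/14), radius 1/63; b2: center (73/126, -11/252), radius 1/378; b3: center (15/28, 1/28), radius 1/63; b4: center (4/7, -11/252), radius 1/441; b5: center (1/2, 1/2), radius 1/8


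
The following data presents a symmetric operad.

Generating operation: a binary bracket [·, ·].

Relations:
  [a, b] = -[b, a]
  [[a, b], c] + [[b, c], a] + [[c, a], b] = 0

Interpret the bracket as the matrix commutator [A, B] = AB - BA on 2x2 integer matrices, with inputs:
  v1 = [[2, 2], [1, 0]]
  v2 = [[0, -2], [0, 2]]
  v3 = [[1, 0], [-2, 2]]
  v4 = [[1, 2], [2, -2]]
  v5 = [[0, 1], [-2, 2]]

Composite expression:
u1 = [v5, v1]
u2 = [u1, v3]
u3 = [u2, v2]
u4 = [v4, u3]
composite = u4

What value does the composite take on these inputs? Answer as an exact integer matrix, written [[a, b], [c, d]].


[[32, -356], [308, -32]]

[v5, v1] = [[5, -6], [-2, -5]]
[[v5, v1], v3] = [[12, -6], [22, -12]]
[[[v5, v1], v3], v2] = [[44, -60], [-44, -44]]
[v4, [[[v5, v1], v3], v2]] = [[32, -356], [308, -32]]


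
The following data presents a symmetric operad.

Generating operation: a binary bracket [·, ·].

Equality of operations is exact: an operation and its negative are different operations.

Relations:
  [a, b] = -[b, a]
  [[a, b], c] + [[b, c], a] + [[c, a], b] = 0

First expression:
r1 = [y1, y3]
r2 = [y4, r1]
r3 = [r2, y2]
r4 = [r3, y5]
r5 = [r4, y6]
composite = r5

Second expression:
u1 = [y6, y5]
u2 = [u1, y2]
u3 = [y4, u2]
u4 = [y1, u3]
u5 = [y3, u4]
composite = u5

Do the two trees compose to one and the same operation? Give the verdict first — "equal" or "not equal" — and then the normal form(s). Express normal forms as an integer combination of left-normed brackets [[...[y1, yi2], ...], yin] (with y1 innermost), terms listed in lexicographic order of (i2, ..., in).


Normal form of the first expression: -[[[[[y1, y3], y4], y2], y5], y6]
Normal form of the second expression: [[[[[y1, y2], y5], y6], y4], y3] - [[[[[y1, y2], y6], y5], y4], y3] - [[[[[y1, y4], y2], y5], y6], y3] + [[[[[y1, y4], y2], y6], y5], y3] + [[[[[y1, y4], y5], y6], y2], y3] - [[[[[y1, y4], y6], y5], y2], y3] - [[[[[y1, y5], y6], y2], y4], y3] + [[[[[y1, y6], y5], y2], y4], y3]
Different reductions; not equal.

not equal — first -[[[[[y1, y3], y4], y2], y5], y6], second [[[[[y1, y2], y5], y6], y4], y3] - [[[[[y1, y2], y6], y5], y4], y3] - [[[[[y1, y4], y2], y5], y6], y3] + [[[[[y1, y4], y2], y6], y5], y3] + [[[[[y1, y4], y5], y6], y2], y3] - [[[[[y1, y4], y6], y5], y2], y3] - [[[[[y1, y5], y6], y2], y4], y3] + [[[[[y1, y6], y5], y2], y4], y3]


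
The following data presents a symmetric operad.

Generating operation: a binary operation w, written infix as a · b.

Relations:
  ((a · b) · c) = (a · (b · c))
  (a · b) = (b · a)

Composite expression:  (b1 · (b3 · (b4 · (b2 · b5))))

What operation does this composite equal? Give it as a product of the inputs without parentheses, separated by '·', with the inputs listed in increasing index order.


b1 · b2 · b3 · b4 · b5

With w associative and commutative, the b-input set is all that matters.
(b2 · b5) flattens to b2 · b5
(b4 · (b2 · b5)) flattens to b4 · b2 · b5
(b3 · (b4 · (b2 · b5))) flattens to b3 · b4 · b2 · b5
(b1 · (b3 · (b4 · (b2 · b5)))) flattens to b1 · b3 · b4 · b2 · b5
reordering the factors by index: b1 · b2 · b3 · b4 · b5


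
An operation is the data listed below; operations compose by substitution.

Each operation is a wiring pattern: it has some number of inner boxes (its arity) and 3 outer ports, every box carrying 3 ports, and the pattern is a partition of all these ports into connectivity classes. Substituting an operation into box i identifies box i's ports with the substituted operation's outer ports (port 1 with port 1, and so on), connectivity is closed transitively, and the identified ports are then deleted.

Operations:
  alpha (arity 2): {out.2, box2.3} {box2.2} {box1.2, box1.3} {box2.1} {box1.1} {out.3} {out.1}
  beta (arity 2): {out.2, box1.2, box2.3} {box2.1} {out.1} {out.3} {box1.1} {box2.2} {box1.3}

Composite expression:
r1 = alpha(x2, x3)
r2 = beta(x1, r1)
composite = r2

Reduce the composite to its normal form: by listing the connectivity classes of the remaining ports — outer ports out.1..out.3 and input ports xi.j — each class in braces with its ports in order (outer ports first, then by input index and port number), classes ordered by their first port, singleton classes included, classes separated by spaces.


Reachability decides: close wires over beta-identified ports.
stage alpha: inputs (x2, x3), connectivity {out.1} {out.2, x3.3} {out.3} {x2.1} {x2.2, x2.3} {x3.1} {x3.2}, out.j its boundary
stage beta: inputs (x1, x2, x3), connectivity {out.1} {out.2, x1.2} {out.3} {x1.1} {x1.3} {x2.1} {x2.2, x2.3} {x3.1} {x3.2} {x3.3}, out.j its boundary

{out.1} {out.2, x1.2} {out.3} {x1.1} {x1.3} {x2.1} {x2.2, x2.3} {x3.1} {x3.2} {x3.3}


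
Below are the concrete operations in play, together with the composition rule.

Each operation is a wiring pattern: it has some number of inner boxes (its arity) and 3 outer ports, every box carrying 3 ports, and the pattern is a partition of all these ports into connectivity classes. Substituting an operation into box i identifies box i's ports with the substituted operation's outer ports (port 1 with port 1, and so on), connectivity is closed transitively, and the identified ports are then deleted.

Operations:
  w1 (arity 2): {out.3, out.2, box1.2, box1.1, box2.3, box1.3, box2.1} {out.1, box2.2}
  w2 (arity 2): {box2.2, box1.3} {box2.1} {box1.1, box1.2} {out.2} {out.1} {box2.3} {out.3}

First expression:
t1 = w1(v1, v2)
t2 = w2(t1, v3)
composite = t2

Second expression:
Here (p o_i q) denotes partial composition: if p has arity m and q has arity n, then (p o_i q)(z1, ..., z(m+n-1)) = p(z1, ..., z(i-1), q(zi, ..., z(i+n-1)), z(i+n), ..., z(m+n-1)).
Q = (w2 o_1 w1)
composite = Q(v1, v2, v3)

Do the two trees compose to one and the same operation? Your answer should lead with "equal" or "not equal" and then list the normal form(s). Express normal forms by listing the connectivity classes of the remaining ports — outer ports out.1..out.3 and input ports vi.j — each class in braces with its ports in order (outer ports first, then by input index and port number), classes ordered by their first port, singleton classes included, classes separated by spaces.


The first expression, normalized: {out.1} {out.2} {out.3} {v1.1, v1.2, v1.3, v2.1, v2.2, v2.3, v3.2} {v3.1} {v3.3}
The second expression, normalized: {out.1} {out.2} {out.3} {v1.1, v1.2, v1.3, v2.1, v2.2, v2.3, v3.2} {v3.1} {v3.3}
The forms coincide; equal.

equal — both sides give {out.1} {out.2} {out.3} {v1.1, v1.2, v1.3, v2.1, v2.2, v2.3, v3.2} {v3.1} {v3.3}


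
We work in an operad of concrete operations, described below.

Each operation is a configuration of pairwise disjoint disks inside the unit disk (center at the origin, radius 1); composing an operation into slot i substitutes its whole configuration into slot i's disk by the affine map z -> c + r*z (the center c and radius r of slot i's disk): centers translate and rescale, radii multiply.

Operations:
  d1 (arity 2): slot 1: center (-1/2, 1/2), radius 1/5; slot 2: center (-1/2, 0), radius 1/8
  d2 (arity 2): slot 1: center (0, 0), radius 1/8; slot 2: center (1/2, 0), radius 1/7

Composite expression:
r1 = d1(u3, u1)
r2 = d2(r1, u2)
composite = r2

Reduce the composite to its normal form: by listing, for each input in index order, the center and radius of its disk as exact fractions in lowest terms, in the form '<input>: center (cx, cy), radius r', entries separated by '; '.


u1: center (-1/16, 0), radius 1/64; u2: center (1/2, 0), radius 1/7; u3: center (-1/16, 1/16), radius 1/40

Nesting under d2 composes maps z -> c + r*z down each u-path.
tracing u3 down its 2-map path: center (-1/16, 1/16), radius 1/40
tracing u1 down its 2-map path: center (-1/16, 0), radius 1/64
tracing u2 down its 1-map path: center (1/2, 0), radius 1/7


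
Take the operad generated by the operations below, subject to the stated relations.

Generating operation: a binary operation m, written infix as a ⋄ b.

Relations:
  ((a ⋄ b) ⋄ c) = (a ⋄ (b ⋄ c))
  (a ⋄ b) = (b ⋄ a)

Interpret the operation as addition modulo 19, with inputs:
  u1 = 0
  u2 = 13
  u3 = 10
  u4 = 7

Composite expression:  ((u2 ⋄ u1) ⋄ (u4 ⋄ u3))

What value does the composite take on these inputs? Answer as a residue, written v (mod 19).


11 (mod 19)


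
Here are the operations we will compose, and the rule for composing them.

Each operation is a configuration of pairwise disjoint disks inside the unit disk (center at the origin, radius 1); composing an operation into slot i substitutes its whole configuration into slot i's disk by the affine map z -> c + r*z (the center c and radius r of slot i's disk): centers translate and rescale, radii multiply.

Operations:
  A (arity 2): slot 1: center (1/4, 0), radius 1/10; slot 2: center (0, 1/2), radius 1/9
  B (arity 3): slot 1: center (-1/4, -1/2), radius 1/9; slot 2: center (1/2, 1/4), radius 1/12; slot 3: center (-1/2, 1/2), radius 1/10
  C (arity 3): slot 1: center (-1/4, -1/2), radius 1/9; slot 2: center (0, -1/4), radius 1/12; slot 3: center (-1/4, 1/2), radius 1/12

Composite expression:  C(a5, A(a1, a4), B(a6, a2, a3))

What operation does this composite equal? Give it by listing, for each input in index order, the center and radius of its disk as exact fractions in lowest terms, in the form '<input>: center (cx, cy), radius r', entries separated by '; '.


a1: center (1/48, -1/4), radius 1/120; a2: center (-5/24, 25/48), radius 1/144; a3: center (-7/24, 13/24), radius 1/120; a4: center (0, -5/24), radius 1/108; a5: center (-1/4, -1/2), radius 1/9; a6: center (-13/48, 11/24), radius 1/108

Nesting under C composes maps z -> c + r*z down each a-path.
input a5: applying the 1 nested substitution gives center (-1/4, -1/2), radius 1/9
input a1: applying the 2 nested substitutions gives center (1/48, -1/4), radius 1/120
input a4: applying the 2 nested substitutions gives center (0, -5/24), radius 1/108
input a6: applying the 2 nested substitutions gives center (-13/48, 11/24), radius 1/108
input a2: applying the 2 nested substitutions gives center (-5/24, 25/48), radius 1/144
input a3: applying the 2 nested substitutions gives center (-7/24, 13/24), radius 1/120


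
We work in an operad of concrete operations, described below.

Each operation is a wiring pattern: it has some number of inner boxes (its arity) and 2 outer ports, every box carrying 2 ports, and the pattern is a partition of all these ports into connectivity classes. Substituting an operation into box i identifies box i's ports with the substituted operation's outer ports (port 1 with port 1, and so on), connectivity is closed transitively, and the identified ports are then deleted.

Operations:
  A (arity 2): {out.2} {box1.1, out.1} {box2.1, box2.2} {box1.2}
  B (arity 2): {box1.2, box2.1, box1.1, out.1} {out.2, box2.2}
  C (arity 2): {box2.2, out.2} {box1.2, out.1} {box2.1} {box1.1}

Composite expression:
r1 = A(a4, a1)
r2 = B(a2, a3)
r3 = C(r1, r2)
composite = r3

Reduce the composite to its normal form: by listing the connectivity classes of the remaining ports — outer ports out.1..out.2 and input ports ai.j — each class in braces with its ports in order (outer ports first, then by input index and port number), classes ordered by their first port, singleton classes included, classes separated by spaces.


{out.1} {out.2, a3.2} {a1.1, a1.2} {a2.1, a2.2, a3.1} {a4.1} {a4.2}

Substituting into C glues patterns; closure does the rest.
stage A: inputs (a4, a1), connectivity {out.1, a4.1} {out.2} {a1.1, a1.2} {a4.2}, out.j its boundary
stage B: inputs (a2, a3), connectivity {out.1, a2.1, a2.2, a3.1} {out.2, a3.2}, out.j its boundary
stage C: inputs (a4, a1, a2, a3), connectivity {out.1} {out.2, a3.2} {a1.1, a1.2} {a2.1, a2.2, a3.1} {a4.1} {a4.2}, out.j its boundary


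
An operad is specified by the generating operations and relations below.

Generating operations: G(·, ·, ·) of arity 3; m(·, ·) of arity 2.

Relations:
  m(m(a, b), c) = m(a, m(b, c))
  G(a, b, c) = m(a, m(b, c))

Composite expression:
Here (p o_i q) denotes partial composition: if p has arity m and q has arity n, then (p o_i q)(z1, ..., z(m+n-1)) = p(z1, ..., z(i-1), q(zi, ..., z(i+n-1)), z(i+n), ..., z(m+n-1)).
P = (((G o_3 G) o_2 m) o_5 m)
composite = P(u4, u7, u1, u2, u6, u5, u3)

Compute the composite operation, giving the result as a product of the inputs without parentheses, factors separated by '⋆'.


Every regrouping of G is equal, so read the u-inputs in written order.
m(u7, u1) linearizes to u7 ⋆ u1
m(u6, u5) linearizes to u6 ⋆ u5
G(u2, m(u6, u5), u3) linearizes to u2 ⋆ u6 ⋆ u5 ⋆ u3
G(u4, m(u7, u1), G(u2, m(u6, u5), u3)) linearizes to u4 ⋆ u7 ⋆ u1 ⋆ u2 ⋆ u6 ⋆ u5 ⋆ u3

u4 ⋆ u7 ⋆ u1 ⋆ u2 ⋆ u6 ⋆ u5 ⋆ u3


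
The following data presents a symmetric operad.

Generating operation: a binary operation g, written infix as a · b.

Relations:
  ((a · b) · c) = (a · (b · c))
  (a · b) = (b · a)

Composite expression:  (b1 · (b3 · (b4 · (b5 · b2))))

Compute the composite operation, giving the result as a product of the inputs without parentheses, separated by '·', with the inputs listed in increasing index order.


b1 · b2 · b3 · b4 · b5

Key point: g commutes, so take the b-inputs in any fixed order.
(b5 · b2) linearizes to b5 · b2
(b4 · (b5 · b2)) linearizes to b4 · b5 · b2
(b3 · (b4 · (b5 · b2))) linearizes to b3 · b4 · b5 · b2
(b1 · (b3 · (b4 · (b5 · b2)))) linearizes to b1 · b3 · b4 · b5 · b2
sorting the factors by input index: b1 · b2 · b3 · b4 · b5


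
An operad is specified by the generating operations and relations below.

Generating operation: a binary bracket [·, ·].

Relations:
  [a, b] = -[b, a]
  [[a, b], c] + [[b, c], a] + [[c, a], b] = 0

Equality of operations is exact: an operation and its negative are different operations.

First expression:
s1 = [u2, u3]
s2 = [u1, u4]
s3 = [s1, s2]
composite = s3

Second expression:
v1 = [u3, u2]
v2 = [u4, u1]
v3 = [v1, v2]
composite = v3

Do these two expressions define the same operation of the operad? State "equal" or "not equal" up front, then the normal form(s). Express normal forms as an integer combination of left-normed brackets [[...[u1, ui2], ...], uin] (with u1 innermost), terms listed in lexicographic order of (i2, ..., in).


equal — both sides give -[[[u1, u4], u2], u3] + [[[u1, u4], u3], u2]


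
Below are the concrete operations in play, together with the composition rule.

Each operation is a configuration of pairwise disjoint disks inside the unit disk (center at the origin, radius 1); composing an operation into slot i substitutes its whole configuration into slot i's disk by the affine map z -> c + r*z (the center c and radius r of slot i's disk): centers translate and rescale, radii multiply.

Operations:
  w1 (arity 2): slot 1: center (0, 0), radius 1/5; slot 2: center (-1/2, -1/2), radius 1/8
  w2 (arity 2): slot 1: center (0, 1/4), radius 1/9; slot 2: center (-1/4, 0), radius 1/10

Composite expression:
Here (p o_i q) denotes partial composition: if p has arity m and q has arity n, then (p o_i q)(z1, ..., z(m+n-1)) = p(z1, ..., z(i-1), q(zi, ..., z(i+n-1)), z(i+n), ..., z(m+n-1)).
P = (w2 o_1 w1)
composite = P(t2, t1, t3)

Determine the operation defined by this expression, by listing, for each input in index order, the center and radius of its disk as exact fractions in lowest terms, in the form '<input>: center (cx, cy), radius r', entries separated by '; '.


t1: center (-1/18, 7/36), radius 1/72; t2: center (0, 1/4), radius 1/45; t3: center (-1/4, 0), radius 1/10

Below w2, radii multiply path by path; the t-disk centers shift.
input t2: applying the 2 nested substitutions gives center (0, 1/4), radius 1/45
input t1: applying the 2 nested substitutions gives center (-1/18, 7/36), radius 1/72
input t3: applying the 1 nested substitution gives center (-1/4, 0), radius 1/10


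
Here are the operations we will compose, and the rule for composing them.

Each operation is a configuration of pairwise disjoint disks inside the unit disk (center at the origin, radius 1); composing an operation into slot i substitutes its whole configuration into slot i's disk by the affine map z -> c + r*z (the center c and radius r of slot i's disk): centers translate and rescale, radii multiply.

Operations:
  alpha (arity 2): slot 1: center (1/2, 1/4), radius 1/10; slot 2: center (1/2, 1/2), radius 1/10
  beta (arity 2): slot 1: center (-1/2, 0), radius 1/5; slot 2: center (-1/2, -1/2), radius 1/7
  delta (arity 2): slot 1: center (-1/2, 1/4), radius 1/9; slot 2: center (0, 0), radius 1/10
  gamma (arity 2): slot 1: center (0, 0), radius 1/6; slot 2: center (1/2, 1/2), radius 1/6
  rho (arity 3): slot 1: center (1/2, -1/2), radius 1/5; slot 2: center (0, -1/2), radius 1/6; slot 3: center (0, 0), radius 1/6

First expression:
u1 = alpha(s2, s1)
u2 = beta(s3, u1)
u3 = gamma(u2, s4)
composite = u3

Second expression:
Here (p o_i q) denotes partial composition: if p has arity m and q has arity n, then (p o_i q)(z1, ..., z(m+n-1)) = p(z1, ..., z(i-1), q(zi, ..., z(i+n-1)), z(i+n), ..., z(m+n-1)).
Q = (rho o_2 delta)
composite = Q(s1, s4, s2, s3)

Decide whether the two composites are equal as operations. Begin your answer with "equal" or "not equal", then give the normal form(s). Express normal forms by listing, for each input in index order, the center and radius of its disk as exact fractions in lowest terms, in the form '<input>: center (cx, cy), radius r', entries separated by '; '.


The first expression reduces to s1: center (-1/14, -1/14), radius 1/420; s2: center (-1/14, -13/168), radius 1/420; s3: center (-1/12, 0), radius 1/30; s4: center (1/2, 1/2), radius 1/6
The second expression reduces to s1: center (1/2, -1/2), radius 1/5; s2: center (0, -1/2), radius 1/60; s3: center (0, 0), radius 1/6; s4: center (-1/12, -11/24), radius 1/54
They disagree, so not equal.

not equal: they reduce to s1: center (-1/14, -1/14), radius 1/420; s2: center (-1/14, -13/168), radius 1/420; s3: center (-1/12, 0), radius 1/30; s4: center (1/2, 1/2), radius 1/6 and s1: center (1/2, -1/2), radius 1/5; s2: center (0, -1/2), radius 1/60; s3: center (0, 0), radius 1/6; s4: center (-1/12, -11/24), radius 1/54


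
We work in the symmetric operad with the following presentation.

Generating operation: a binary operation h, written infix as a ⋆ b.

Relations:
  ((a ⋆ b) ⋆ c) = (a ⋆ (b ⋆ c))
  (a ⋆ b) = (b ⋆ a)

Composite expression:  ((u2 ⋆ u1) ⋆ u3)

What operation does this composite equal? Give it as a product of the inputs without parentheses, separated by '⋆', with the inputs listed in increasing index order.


u1 ⋆ u2 ⋆ u3

Shape and order are irrelevant to h; the u-input set decides.
(u2 ⋆ u1) unparenthesizes to u2 ⋆ u1
((u2 ⋆ u1) ⋆ u3) unparenthesizes to u2 ⋆ u1 ⋆ u3
sorting the factors by input index: u1 ⋆ u2 ⋆ u3


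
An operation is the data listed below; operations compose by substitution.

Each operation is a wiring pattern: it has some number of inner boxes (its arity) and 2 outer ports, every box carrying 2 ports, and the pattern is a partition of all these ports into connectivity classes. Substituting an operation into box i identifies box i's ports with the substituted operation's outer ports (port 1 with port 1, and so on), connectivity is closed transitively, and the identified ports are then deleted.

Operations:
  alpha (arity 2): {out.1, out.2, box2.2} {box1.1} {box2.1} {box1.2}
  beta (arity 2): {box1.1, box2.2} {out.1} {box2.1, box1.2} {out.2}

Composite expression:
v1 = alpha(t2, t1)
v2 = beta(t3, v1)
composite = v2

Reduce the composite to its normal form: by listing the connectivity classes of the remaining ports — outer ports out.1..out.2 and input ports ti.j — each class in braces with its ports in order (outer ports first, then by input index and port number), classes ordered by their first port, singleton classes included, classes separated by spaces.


{out.1} {out.2} {t1.1} {t1.2, t3.1, t3.2} {t2.1} {t2.2}

Substituting into beta glues patterns; closure does the rest.
stage alpha: inputs (t2, t1), connectivity {out.1, out.2, t1.2} {t1.1} {t2.1} {t2.2}, out.j its boundary
stage beta: inputs (t3, t2, t1), connectivity {out.1} {out.2} {t1.1} {t1.2, t3.1, t3.2} {t2.1} {t2.2}, out.j its boundary


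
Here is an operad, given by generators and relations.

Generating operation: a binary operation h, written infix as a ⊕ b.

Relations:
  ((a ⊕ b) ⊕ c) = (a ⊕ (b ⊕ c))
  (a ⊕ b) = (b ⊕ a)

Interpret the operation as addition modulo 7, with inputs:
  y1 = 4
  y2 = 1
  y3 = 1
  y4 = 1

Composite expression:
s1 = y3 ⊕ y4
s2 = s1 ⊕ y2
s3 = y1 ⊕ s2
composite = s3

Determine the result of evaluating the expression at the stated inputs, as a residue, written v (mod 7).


0 (mod 7)

(y3 ⊕ y4) = 2
((y3 ⊕ y4) ⊕ y2) = 3
(y1 ⊕ ((y3 ⊕ y4) ⊕ y2)) = 0


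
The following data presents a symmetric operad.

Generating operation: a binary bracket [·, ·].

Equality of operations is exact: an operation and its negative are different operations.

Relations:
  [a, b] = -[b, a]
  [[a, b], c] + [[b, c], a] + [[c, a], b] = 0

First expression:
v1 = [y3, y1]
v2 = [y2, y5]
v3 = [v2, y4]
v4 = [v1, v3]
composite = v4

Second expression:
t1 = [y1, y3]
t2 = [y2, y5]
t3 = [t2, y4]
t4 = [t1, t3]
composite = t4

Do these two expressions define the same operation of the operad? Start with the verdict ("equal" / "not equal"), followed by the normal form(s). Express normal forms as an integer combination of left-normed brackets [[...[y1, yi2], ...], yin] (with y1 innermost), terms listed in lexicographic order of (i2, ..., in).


not equal: they reduce to -[[[[y1, y3], y2], y5], y4] + [[[[y1, y3], y4], y2], y5] - [[[[y1, y3], y4], y5], y2] + [[[[y1, y3], y5], y2], y4] and [[[[y1, y3], y2], y5], y4] - [[[[y1, y3], y4], y2], y5] + [[[[y1, y3], y4], y5], y2] - [[[[y1, y3], y5], y2], y4]

The first expression reduces to -[[[[y1, y3], y2], y5], y4] + [[[[y1, y3], y4], y2], y5] - [[[[y1, y3], y4], y5], y2] + [[[[y1, y3], y5], y2], y4]
The second expression reduces to [[[[y1, y3], y2], y5], y4] - [[[[y1, y3], y4], y2], y5] + [[[[y1, y3], y4], y5], y2] - [[[[y1, y3], y5], y2], y4]
They disagree, so not equal.


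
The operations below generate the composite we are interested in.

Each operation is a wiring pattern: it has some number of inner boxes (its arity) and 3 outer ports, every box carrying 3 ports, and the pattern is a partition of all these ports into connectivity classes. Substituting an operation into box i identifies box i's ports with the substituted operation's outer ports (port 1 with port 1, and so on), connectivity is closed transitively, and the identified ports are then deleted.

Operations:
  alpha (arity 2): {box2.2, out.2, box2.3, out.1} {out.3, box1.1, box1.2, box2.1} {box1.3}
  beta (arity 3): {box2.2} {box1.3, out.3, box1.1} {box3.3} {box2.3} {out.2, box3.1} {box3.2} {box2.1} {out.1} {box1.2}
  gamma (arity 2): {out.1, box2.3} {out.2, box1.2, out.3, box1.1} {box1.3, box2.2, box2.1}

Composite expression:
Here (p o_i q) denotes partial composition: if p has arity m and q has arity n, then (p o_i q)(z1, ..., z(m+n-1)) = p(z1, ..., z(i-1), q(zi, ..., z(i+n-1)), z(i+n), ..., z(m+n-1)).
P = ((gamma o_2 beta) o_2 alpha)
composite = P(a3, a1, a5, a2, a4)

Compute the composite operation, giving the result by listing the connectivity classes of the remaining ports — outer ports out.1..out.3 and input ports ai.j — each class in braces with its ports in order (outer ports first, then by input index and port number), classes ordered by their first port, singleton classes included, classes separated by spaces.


Substituting into gamma glues patterns; closure does the rest.
through alpha, on inputs (a1, a5): {out.1, out.2, a5.2, a5.3} {out.3, a1.1, a1.2, a5.1} {a1.3} (out.j = stage outer ports)
through beta, on inputs (a1, a5, a2, a4): {out.1} {out.2, a4.1} {out.3, a1.1, a1.2, a5.1, a5.2, a5.3} {a1.3} {a2.1} {a2.2} {a2.3} {a4.2} {a4.3} (out.j = stage outer ports)
through gamma, on inputs (a3, a1, a5, a2, a4): {out.1, a1.1, a1.2, a5.1, a5.2, a5.3} {out.2, out.3, a3.1, a3.2} {a1.3} {a2.1} {a2.2} {a2.3} {a3.3, a4.1} {a4.2} {a4.3} (out.j = stage outer ports)

{out.1, a1.1, a1.2, a5.1, a5.2, a5.3} {out.2, out.3, a3.1, a3.2} {a1.3} {a2.1} {a2.2} {a2.3} {a3.3, a4.1} {a4.2} {a4.3}


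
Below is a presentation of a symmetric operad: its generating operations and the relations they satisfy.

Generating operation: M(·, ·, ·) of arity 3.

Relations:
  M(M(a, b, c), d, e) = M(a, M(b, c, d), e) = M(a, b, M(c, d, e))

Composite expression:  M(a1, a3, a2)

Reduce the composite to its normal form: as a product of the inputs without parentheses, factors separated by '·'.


a1 · a3 · a2


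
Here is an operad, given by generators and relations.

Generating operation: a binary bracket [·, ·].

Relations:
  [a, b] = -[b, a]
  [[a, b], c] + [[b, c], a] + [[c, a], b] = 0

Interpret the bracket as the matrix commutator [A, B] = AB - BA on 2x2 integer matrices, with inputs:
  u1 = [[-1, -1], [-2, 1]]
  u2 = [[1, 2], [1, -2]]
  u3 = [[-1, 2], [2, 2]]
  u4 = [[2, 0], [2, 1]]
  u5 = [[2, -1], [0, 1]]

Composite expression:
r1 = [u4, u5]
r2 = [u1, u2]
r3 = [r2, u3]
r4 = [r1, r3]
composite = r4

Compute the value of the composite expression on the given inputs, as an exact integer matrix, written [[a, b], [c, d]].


[u4, u5] = [[2, -1], [2, -2]]
[u1, u2] = [[3, -1], [-4, -3]]
[[u1, u2], u3] = [[6, 9], [0, -6]]
[[u4, u5], [[u1, u2], u3]] = [[-18, 48], [24, 18]]

[[-18, 48], [24, 18]]


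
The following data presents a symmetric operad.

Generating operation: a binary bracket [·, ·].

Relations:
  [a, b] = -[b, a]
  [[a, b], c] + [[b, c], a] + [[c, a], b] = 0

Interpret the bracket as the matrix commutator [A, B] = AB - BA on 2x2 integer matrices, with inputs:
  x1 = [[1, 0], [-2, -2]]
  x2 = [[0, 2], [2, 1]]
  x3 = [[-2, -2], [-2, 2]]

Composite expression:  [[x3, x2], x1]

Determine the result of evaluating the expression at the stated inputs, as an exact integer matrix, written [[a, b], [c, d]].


[x3, x2] = [[0, -10], [10, 0]]
[[x3, x2], x1] = [[20, 30], [30, -20]]

[[20, 30], [30, -20]]


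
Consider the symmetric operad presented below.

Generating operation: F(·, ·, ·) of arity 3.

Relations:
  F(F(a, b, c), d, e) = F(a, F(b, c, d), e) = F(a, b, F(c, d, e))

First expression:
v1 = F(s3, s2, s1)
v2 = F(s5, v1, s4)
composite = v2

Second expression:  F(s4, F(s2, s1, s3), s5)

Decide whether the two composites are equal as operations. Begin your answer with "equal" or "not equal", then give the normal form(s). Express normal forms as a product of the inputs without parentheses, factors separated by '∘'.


not equal: they reduce to s5 ∘ s3 ∘ s2 ∘ s1 ∘ s4 and s4 ∘ s2 ∘ s1 ∘ s3 ∘ s5

In normal form, the first expression is s5 ∘ s3 ∘ s2 ∘ s1 ∘ s4
In normal form, the second expression is s4 ∘ s2 ∘ s1 ∘ s3 ∘ s5
The forms do not match — not equal.


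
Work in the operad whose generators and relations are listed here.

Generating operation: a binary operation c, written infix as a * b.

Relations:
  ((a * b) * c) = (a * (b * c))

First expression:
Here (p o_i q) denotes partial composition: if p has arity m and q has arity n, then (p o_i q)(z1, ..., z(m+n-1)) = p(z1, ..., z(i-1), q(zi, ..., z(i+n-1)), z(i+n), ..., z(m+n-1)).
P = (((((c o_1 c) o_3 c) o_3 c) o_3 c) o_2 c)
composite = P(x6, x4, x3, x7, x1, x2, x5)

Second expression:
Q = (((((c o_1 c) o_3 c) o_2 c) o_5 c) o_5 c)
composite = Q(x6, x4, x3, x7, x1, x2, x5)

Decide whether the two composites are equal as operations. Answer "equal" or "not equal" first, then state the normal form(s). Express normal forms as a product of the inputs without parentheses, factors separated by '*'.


equal: each reduces to x6 * x4 * x3 * x7 * x1 * x2 * x5

In normal form, the first expression is x6 * x4 * x3 * x7 * x1 * x2 * x5
In normal form, the second expression is x6 * x4 * x3 * x7 * x1 * x2 * x5
Same normal form: equal.


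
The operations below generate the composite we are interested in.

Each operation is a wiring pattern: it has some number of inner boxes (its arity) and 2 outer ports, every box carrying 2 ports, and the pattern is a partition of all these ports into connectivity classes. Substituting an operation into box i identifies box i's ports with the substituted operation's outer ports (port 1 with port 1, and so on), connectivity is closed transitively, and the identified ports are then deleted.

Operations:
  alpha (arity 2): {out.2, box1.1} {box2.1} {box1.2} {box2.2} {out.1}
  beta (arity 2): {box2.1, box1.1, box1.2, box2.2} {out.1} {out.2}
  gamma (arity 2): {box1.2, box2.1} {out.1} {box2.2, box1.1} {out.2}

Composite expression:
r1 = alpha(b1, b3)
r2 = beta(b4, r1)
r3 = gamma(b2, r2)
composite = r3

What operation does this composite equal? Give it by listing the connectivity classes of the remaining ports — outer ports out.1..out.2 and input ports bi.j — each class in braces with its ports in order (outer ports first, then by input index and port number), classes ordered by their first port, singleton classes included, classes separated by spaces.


{out.1} {out.2} {b1.1, b4.1, b4.2} {b1.2} {b2.1} {b2.2} {b3.1} {b3.2}

After gluing at gamma, chains via deleted ports link the b-ports.
composing alpha on (b1, b3), with out.j its own outer ports: {out.1} {out.2, b1.1} {b1.2} {b3.1} {b3.2}
composing beta on (b4, b1, b3), with out.j its own outer ports: {out.1} {out.2} {b1.1, b4.1, b4.2} {b1.2} {b3.1} {b3.2}
composing gamma on (b2, b4, b1, b3), with out.j its own outer ports: {out.1} {out.2} {b1.1, b4.1, b4.2} {b1.2} {b2.1} {b2.2} {b3.1} {b3.2}


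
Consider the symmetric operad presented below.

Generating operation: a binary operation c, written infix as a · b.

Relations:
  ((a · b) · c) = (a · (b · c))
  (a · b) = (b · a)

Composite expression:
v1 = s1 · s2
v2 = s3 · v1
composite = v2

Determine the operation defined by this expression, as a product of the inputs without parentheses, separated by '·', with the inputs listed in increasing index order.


s1 · s2 · s3

Key point: c commutes, so take the s-inputs in any fixed order.
(s1 · s2) unparenthesizes to s1 · s2
(s3 · (s1 · s2)) unparenthesizes to s3 · s1 · s2
reordering the factors by index: s1 · s2 · s3


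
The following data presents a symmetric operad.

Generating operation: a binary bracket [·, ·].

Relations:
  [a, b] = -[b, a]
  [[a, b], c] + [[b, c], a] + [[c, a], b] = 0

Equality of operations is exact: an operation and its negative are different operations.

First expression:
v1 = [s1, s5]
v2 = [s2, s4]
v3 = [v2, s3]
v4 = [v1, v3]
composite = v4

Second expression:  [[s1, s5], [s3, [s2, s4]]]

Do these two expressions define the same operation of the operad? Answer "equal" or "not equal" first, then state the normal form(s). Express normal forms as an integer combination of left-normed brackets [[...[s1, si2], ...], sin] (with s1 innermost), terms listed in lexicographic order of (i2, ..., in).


not equal; first: [[[[s1, s5], s2], s4], s3] - [[[[s1, s5], s3], s2], s4] + [[[[s1, s5], s3], s4], s2] - [[[[s1, s5], s4], s2], s3]; second: -[[[[s1, s5], s2], s4], s3] + [[[[s1, s5], s3], s2], s4] - [[[[s1, s5], s3], s4], s2] + [[[[s1, s5], s4], s2], s3]

Reducing the first expression gives [[[[s1, s5], s2], s4], s3] - [[[[s1, s5], s3], s2], s4] + [[[[s1, s5], s3], s4], s2] - [[[[s1, s5], s4], s2], s3]
Reducing the second expression gives -[[[[s1, s5], s2], s4], s3] + [[[[s1, s5], s3], s2], s4] - [[[[s1, s5], s3], s4], s2] + [[[[s1, s5], s4], s2], s3]
Different reductions; not equal.


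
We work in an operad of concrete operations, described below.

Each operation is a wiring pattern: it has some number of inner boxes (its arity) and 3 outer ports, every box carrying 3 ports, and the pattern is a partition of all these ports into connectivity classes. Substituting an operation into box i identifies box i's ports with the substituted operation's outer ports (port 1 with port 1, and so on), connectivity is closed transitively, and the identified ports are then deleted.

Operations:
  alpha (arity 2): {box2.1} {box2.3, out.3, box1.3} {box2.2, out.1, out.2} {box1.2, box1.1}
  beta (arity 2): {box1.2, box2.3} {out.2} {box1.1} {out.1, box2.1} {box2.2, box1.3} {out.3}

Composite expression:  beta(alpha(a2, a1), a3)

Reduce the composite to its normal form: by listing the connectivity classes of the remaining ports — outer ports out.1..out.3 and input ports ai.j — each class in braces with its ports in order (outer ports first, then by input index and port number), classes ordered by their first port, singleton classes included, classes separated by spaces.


Connectivity passes through glued beta-boundaries; trace each wire chain.
through alpha, on inputs (a2, a1): {out.1, out.2, a1.2} {out.3, a1.3, a2.3} {a1.1} {a2.1, a2.2} (out.j = stage outer ports)
through beta, on inputs (a2, a1, a3): {out.1, a3.1} {out.2} {out.3} {a1.1} {a1.2, a3.3} {a1.3, a2.3, a3.2} {a2.1, a2.2} (out.j = stage outer ports)

{out.1, a3.1} {out.2} {out.3} {a1.1} {a1.2, a3.3} {a1.3, a2.3, a3.2} {a2.1, a2.2}
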